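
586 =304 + 282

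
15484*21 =325164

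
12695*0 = 0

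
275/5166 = 275/5166 = 0.05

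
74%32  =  10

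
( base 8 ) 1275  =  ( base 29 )O5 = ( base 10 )701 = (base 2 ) 1010111101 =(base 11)588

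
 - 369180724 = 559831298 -929012022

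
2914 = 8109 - 5195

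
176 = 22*8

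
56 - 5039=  - 4983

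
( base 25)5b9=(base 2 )110101010001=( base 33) 34A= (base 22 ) 70L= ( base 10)3409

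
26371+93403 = 119774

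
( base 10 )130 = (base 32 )42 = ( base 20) 6A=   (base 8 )202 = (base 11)109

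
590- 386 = 204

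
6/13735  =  6/13735 = 0.00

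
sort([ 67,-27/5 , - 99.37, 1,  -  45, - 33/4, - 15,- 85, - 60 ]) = [ - 99.37, - 85, -60, - 45, -15,-33/4,-27/5,1,  67 ]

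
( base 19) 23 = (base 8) 51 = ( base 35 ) 16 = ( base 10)41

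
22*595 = 13090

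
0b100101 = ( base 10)37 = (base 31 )16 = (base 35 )12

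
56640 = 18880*3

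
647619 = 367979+279640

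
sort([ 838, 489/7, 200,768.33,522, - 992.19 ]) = [ - 992.19, 489/7,200 , 522,768.33,838] 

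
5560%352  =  280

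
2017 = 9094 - 7077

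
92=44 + 48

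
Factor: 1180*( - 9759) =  - 2^2 * 3^1 * 5^1*59^1 * 3253^1=-11515620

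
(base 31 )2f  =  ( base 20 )3h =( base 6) 205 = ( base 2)1001101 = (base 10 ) 77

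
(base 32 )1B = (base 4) 223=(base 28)1F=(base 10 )43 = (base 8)53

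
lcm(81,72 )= 648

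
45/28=1 + 17/28 = 1.61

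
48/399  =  16/133 = 0.12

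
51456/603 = 85  +  1/3 = 85.33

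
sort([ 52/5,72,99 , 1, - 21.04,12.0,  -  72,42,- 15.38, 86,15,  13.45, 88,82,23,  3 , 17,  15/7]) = [- 72, -21.04,  -  15.38, 1, 15/7,3,  52/5,12.0, 13.45,15 , 17, 23,42, 72,82 , 86, 88,99]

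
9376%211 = 92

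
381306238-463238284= -81932046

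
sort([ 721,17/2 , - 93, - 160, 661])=[ - 160, - 93 , 17/2,661  ,  721 ] 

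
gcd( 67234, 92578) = 2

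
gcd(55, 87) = 1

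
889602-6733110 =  - 5843508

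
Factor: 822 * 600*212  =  2^6*3^2*5^2*53^1*137^1 = 104558400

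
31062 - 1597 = 29465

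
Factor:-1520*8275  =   - 2^4*5^3*19^1*331^1 = - 12578000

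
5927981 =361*16421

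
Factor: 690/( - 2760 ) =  - 1/4 = - 2^ ( - 2 ) 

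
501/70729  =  501/70729 = 0.01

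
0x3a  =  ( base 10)58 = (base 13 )46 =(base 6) 134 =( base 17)37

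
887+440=1327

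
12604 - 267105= - 254501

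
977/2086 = 977/2086 = 0.47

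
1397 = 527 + 870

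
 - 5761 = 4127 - 9888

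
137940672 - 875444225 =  - 737503553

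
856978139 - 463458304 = 393519835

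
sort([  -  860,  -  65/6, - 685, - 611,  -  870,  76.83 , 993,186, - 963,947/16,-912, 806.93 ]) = [-963,  -  912,-870, - 860, - 685,-611, - 65/6,947/16,76.83, 186, 806.93,993 ]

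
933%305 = 18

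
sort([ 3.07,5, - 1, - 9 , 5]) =[ - 9, - 1,3.07,5 , 5]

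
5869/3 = 1956 + 1/3 = 1956.33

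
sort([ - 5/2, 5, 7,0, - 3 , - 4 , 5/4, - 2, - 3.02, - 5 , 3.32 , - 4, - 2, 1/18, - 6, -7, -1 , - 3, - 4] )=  [ - 7, - 6,  -  5, - 4,-4, - 4, - 3.02,  -  3, - 3  , - 5/2, - 2,  -  2, - 1,0, 1/18,5/4, 3.32 , 5, 7]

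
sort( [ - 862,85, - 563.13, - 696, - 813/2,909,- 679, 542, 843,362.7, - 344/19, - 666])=[ - 862, - 696, - 679, - 666,-563.13, - 813/2, - 344/19, 85,362.7 , 542,  843, 909 ] 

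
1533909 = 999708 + 534201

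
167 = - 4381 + 4548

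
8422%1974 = 526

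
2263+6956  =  9219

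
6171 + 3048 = 9219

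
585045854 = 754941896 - 169896042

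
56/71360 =7/8920 = 0.00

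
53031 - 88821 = -35790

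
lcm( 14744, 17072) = 324368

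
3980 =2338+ 1642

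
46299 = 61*759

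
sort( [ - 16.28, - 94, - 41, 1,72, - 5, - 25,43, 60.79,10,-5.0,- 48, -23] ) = [ -94, - 48,-41, - 25, - 23, - 16.28, -5 , - 5.0, 1,10, 43,60.79,72]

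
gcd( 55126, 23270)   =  2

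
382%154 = 74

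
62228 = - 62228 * ( - 1 ) 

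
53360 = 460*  116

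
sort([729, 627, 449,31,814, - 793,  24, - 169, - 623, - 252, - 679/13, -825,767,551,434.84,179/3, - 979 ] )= [ - 979, - 825, - 793, - 623, - 252, - 169, - 679/13,24, 31,179/3,434.84, 449, 551,  627,729, 767,  814] 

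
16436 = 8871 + 7565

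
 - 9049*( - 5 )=45245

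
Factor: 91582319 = 29^1*113^1 *27947^1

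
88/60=1 + 7/15 = 1.47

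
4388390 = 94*46685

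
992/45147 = 992/45147 = 0.02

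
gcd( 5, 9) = 1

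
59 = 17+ 42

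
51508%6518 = 5882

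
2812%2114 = 698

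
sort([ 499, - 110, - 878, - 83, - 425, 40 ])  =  [ - 878, - 425 ,-110, - 83, 40,499]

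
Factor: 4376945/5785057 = 5^1* 61^( - 1)*94837^( - 1 )*875389^1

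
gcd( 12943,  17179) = 1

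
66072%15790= 2912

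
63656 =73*872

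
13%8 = 5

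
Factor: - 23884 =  - 2^2*7^1*853^1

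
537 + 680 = 1217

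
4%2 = 0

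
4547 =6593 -2046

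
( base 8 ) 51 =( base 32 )19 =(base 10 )41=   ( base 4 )221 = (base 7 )56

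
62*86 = 5332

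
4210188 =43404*97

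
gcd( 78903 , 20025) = 9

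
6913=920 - -5993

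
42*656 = 27552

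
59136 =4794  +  54342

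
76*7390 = 561640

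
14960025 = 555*26955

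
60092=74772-14680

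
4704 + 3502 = 8206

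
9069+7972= 17041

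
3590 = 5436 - 1846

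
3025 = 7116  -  4091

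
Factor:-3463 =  - 3463^1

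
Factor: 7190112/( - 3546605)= -2^5*3^1*5^( - 1 )*74897^1 * 709321^(-1)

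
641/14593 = 641/14593  =  0.04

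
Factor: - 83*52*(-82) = 353912 = 2^3*13^1*41^1*83^1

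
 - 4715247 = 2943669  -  7658916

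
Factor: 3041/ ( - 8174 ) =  - 2^( - 1 )*61^( - 1 )*67^( - 1) *3041^1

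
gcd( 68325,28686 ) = 3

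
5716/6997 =5716/6997 = 0.82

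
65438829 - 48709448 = 16729381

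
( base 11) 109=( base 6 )334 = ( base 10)130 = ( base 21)64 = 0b10000010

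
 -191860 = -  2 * 95930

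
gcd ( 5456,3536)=16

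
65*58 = 3770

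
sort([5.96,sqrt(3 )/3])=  [sqrt(3 )/3,  5.96]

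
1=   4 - 3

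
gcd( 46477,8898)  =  1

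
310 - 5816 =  - 5506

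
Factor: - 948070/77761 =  - 2^1*5^1 * 113^1*839^1*77761^( -1 )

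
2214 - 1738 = 476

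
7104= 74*96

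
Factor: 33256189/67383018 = 2^( - 1 ) * 3^( - 2) * 223^(-1) * 16787^(-1 ) * 33256189^1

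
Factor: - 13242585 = - 3^1 * 5^1*643^1*1373^1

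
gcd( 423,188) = 47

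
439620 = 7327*60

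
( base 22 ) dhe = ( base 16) 1a18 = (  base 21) F32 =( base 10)6680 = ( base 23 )CEA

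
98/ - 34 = -3 + 2/17=- 2.88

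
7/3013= 7/3013  =  0.00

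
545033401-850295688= - 305262287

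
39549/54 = 13183/18=732.39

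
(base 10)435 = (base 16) 1b3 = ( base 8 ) 663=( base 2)110110011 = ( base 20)11f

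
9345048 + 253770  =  9598818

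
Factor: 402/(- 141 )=  -  2^1*47^ ( - 1 )*67^1 = -134/47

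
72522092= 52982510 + 19539582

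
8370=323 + 8047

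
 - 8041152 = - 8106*992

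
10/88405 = 2/17681 = 0.00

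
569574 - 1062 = 568512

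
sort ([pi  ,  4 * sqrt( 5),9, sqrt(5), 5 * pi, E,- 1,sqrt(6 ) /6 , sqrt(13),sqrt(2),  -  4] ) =[ - 4,-1,sqrt(6)/6,sqrt(2 ),sqrt( 5 ), E,pi,sqrt ( 13), 4 *sqrt( 5 ), 9, 5*pi]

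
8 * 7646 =61168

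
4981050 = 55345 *90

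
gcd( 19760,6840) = 760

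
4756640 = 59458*80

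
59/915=59/915=0.06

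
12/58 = 6/29 = 0.21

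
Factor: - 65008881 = - 3^2 * 7^1*131^1*7877^1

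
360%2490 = 360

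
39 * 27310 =1065090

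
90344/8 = 11293 = 11293.00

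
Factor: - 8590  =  -2^1 * 5^1 * 859^1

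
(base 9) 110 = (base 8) 132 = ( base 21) 46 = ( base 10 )90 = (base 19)4E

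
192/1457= 192/1457= 0.13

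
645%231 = 183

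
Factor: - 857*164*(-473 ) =2^2*11^1*41^1*43^1*857^1 = 66479204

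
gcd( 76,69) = 1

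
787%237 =76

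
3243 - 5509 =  - 2266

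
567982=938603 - 370621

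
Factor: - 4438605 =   -  3^1*5^1*499^1*593^1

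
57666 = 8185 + 49481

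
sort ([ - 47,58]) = [-47 , 58] 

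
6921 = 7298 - 377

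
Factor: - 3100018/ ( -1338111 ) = 2^1*3^ (  -  2 )*17^1 * 73^1 * 157^ ( - 1)*947^ (  -  1)*1249^1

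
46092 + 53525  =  99617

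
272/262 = 136/131 = 1.04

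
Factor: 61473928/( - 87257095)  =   - 2^3*5^ ( - 1 )*  31^( - 1)*2647^1  *  2903^1 * 562949^(  -  1 ) 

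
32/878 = 16/439 =0.04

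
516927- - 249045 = 765972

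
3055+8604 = 11659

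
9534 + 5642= 15176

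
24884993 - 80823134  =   - 55938141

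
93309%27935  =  9504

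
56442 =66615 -10173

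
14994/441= 34 =34.00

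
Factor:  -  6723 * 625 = -3^4*5^4*83^1 = - 4201875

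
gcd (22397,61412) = 1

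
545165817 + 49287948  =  594453765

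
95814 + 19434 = 115248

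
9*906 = 8154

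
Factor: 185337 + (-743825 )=-2^3*7^1 * 9973^1 = - 558488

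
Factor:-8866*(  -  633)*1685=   2^1*3^1 * 5^1*11^1*13^1*31^1* 211^1*337^1 = 9456519930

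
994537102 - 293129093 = 701408009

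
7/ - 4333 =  - 1 + 618/619 = - 0.00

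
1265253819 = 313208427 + 952045392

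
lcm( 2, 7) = 14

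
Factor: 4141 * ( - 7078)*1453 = - 2^1*41^1 * 101^1 * 1453^1*3539^1 = -  42587427094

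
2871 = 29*99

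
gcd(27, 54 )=27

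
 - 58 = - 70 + 12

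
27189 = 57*477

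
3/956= 3/956=0.00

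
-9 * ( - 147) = 1323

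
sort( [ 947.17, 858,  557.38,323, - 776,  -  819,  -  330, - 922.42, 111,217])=[ - 922.42,-819, - 776,  -  330 , 111,217,323,557.38,858, 947.17]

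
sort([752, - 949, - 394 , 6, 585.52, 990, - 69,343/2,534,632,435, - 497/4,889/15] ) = [ - 949, - 394, - 497/4, - 69,6,889/15,  343/2,435,534, 585.52,632, 752,990]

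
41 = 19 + 22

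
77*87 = 6699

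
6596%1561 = 352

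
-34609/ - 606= 34609/606=57.11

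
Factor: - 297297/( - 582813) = 3^1*11^1*13^1 *29^(-2 ) = 429/841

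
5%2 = 1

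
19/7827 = 19/7827 = 0.00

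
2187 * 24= 52488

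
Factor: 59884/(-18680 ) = -2^(-1 )*5^( - 1 )*11^1*467^( - 1 )*1361^1 = - 14971/4670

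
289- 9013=-8724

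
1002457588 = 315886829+686570759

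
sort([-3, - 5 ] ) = [-5,  -  3 ]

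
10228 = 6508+3720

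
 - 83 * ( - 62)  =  5146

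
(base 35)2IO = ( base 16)C20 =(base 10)3104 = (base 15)DBE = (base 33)2S2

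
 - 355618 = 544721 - 900339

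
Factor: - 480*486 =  - 233280 = - 2^6*3^6*5^1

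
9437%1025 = 212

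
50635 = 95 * 533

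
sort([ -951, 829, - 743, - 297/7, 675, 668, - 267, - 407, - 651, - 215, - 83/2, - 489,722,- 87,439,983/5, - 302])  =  [ - 951, - 743, - 651, - 489, - 407  ,-302, - 267,  -  215, -87, - 297/7, - 83/2, 983/5 , 439,668,675, 722,829 ] 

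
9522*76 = 723672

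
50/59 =50/59 = 0.85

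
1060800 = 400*2652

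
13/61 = 13/61 = 0.21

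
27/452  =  27/452=0.06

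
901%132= 109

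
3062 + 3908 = 6970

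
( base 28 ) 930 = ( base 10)7140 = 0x1be4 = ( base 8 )15744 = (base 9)10713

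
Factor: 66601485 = 3^2 * 5^1*31^1*47743^1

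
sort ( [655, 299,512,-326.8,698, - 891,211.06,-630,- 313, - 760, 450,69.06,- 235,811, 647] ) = [ - 891 , -760, - 630, - 326.8,-313,-235,69.06  ,  211.06, 299,450,  512, 647, 655,698, 811]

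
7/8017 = 7/8017 = 0.00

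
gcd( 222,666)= 222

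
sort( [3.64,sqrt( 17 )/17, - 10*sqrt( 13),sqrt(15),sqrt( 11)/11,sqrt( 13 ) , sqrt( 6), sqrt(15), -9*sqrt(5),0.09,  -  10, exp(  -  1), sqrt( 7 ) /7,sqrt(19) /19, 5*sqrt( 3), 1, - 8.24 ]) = [-10*sqrt( 13), - 9*sqrt (5),-10, - 8.24,0.09,sqrt(19)/19,sqrt( 17) /17,sqrt( 11)/11,exp( - 1 ),sqrt(7)/7, 1,sqrt( 6 ),sqrt( 13 ),3.64,sqrt( 15 ),  sqrt(15),5*sqrt( 3 )]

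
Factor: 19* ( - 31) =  - 19^1*31^1= -589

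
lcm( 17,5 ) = 85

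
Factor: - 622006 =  - 2^1*7^2*11^1*577^1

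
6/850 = 3/425  =  0.01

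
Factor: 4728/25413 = 2^3*43^( - 1 ) = 8/43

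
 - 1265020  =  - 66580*19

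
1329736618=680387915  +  649348703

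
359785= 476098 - 116313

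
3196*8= 25568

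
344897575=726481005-381583430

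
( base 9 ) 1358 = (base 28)18H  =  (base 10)1025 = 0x401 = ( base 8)2001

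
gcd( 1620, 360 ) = 180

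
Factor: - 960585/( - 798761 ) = 3^1*5^1*17^1*167^( -1 )*3767^1*4783^( - 1 )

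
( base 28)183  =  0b1111110011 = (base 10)1011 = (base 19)2f4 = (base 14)523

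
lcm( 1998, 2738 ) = 73926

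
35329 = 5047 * 7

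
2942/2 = 1471 = 1471.00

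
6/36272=3/18136=0.00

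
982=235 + 747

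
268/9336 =67/2334 = 0.03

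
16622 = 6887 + 9735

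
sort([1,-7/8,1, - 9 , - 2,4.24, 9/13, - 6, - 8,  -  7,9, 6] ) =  [ - 9,  -  8, - 7, - 6,  -  2, - 7/8,  9/13,1 , 1, 4.24, 6,  9 ]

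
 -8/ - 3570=4/1785 = 0.00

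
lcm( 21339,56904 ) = 170712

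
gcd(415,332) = 83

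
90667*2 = 181334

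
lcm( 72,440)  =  3960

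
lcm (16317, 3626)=32634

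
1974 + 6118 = 8092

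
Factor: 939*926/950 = 3^1*5^( - 2 )*19^( - 1)*313^1*463^1 = 434757/475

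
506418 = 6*84403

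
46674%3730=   1914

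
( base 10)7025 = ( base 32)6RH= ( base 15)2135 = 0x1B71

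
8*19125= 153000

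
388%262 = 126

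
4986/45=110 + 4/5 = 110.80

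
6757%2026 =679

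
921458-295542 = 625916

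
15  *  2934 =44010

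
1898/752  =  2+ 197/376 = 2.52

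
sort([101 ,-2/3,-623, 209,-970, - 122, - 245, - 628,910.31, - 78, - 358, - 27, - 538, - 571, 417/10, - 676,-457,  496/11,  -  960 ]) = [-970, - 960, - 676,-628, -623, - 571, - 538,-457,  -  358,-245, - 122,-78 , -27,-2/3, 417/10 , 496/11 , 101, 209, 910.31 ]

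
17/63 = 17/63 = 0.27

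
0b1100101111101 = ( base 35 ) 5bf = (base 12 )3939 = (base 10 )6525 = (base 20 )G65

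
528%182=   164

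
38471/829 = 46+337/829 = 46.41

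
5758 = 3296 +2462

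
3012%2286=726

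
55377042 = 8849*6258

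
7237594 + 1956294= 9193888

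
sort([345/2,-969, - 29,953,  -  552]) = [-969, - 552, - 29, 345/2,  953]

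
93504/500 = 23376/125=187.01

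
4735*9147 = 43311045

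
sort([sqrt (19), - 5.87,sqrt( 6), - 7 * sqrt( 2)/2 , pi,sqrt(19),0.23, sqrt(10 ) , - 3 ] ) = [ - 5.87, - 7*sqrt( 2) /2 , - 3,0.23,sqrt(6), pi,sqrt(10 ),sqrt(19),sqrt(19 ) ]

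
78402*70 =5488140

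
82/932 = 41/466 = 0.09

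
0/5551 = 0= 0.00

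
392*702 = 275184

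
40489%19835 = 819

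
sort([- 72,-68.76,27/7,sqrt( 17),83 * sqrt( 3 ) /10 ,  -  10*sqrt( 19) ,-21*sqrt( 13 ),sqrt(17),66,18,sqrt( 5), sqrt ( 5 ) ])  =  [ - 21*sqrt( 13), - 72,-68.76, - 10*sqrt(19), sqrt ( 5 ),sqrt ( 5 ),27/7,sqrt ( 17),sqrt( 17),83 * sqrt( 3) /10,18,66]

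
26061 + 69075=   95136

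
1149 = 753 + 396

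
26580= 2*13290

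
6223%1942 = 397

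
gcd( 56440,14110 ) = 14110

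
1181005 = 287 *4115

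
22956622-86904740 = - 63948118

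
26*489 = 12714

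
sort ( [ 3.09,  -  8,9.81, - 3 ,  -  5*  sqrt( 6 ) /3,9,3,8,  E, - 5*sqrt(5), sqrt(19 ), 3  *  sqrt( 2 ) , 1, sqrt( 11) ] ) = [ - 5*sqrt(5), - 8 , - 5*sqrt( 6) /3, -3,1,E,3,3.09, sqrt( 11),3 * sqrt( 2), sqrt (19), 8,9, 9.81]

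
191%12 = 11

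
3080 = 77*40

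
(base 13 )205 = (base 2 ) 101010111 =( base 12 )247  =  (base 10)343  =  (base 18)111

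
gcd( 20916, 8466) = 498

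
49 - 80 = -31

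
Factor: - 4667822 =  - 2^1 * 43^1*54277^1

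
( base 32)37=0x67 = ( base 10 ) 103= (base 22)4F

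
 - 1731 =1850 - 3581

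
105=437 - 332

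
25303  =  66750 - 41447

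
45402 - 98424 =  -  53022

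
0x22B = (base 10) 555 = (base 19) 1a4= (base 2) 1000101011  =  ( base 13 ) 339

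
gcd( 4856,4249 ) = 607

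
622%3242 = 622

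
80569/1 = 80569  =  80569.00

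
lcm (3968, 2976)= 11904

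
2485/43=2485/43=57.79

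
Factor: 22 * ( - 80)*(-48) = 2^9 * 3^1 * 5^1*11^1 = 84480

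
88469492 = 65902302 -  - 22567190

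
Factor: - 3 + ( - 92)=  - 95  =  - 5^1*19^1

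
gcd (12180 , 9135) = 3045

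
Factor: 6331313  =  19^1*333227^1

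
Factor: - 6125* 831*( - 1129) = 5746468875 = 3^1 * 5^3 * 7^2*277^1*1129^1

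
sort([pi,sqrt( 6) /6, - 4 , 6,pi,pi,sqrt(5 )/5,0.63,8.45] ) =[-4 , sqrt( 6 )/6,sqrt( 5)/5,0.63, pi,pi, pi, 6,8.45]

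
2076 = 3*692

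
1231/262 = 1231/262=4.70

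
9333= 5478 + 3855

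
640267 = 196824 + 443443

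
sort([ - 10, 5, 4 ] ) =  [ - 10,4,  5]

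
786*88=69168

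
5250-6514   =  -1264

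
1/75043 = 1/75043 = 0.00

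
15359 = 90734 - 75375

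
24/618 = 4/103=0.04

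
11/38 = 11/38 = 0.29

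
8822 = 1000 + 7822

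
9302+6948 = 16250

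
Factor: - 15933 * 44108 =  - 2^2*3^1*47^1 * 113^1*11027^1 = - 702772764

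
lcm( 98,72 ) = 3528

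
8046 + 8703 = 16749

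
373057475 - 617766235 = - 244708760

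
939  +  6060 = 6999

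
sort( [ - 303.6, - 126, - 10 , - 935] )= [  -  935, - 303.6, - 126,- 10 ]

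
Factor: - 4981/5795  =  -5^(-1)*17^1*19^( - 1) * 61^(  -  1 )*293^1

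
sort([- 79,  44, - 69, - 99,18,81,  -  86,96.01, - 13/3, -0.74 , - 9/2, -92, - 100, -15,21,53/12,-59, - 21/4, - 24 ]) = [ - 100, - 99, - 92, -86, - 79, -69, - 59, - 24, - 15, -21/4, - 9/2, - 13/3,- 0.74 , 53/12,18, 21, 44,81,96.01]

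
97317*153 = 14889501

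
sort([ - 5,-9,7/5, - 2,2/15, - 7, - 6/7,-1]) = [ - 9, - 7, - 5, - 2, - 1, - 6/7,2/15,7/5 ] 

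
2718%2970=2718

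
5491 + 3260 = 8751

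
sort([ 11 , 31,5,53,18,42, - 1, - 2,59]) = [ -2 , - 1,5,  11, 18, 31,  42,53 , 59 ] 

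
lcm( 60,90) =180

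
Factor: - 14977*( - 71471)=17^1*881^1 *71471^1 = 1070421167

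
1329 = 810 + 519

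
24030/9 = 2670  =  2670.00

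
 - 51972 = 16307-68279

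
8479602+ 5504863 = 13984465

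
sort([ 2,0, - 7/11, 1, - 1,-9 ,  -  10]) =[ - 10,-9, - 1, - 7/11, 0,1, 2]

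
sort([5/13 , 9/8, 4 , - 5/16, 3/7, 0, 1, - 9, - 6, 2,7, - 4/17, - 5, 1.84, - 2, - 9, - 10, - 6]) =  [ - 10, - 9, - 9,  -  6,-6, - 5, - 2, - 5/16, - 4/17,  0 , 5/13, 3/7, 1 , 9/8,  1.84, 2,4, 7] 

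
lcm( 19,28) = 532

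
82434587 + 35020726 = 117455313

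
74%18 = 2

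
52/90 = 26/45 = 0.58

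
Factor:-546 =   -  2^1*3^1*7^1*13^1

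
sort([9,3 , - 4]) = [ - 4,3,9] 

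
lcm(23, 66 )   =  1518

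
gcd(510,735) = 15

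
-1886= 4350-6236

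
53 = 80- 27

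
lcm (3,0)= 0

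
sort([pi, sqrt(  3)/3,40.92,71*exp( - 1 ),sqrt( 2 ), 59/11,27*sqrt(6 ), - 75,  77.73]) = [-75, sqrt( 3)/3,sqrt(2),pi,  59/11, 71 * exp(  -  1 ), 40.92 , 27*sqrt(6), 77.73 ] 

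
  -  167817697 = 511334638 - 679152335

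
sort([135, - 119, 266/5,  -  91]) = [ -119, - 91, 266/5, 135 ] 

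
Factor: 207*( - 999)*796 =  - 164607228 = -2^2*3^5*23^1*37^1*199^1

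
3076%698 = 284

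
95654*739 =70688306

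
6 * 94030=564180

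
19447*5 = 97235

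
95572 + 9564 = 105136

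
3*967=2901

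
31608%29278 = 2330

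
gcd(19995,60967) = 1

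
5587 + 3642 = 9229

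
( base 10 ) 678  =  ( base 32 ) l6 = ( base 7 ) 1656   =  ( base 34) JW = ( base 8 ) 1246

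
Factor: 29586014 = 2^1*37^1*83^1*4817^1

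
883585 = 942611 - 59026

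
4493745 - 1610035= 2883710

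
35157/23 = 35157/23 = 1528.57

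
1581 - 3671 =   -  2090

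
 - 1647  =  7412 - 9059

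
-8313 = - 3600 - 4713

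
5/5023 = 5/5023 = 0.00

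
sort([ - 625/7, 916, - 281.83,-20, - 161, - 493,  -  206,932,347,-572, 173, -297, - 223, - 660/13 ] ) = [-572, - 493, - 297,-281.83, -223,-206,  -  161,- 625/7, - 660/13,-20,173,347,916, 932 ]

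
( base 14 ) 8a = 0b1111010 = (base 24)52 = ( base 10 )122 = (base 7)233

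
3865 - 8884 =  - 5019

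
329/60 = 5 + 29/60= 5.48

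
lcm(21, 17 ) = 357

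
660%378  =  282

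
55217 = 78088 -22871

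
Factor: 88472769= 3^1*7^1*11^1*382999^1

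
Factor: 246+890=2^4*71^1 = 1136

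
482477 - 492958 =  - 10481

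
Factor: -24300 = -2^2*3^5*5^2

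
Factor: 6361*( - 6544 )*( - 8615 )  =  358611298160 = 2^4*5^1*409^1*1723^1 * 6361^1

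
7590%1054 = 212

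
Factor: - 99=-3^2* 11^1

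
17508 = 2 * 8754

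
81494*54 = 4400676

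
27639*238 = 6578082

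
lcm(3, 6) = 6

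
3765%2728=1037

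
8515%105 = 10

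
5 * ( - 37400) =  - 187000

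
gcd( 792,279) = 9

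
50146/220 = 227 + 103/110 = 227.94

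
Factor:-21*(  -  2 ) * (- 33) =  -1386 = - 2^1*3^2*7^1*11^1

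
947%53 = 46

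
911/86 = 911/86 = 10.59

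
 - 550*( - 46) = 25300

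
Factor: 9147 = 3^1*3049^1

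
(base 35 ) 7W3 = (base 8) 22742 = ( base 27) d85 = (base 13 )4550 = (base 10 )9698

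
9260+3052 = 12312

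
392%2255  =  392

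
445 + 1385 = 1830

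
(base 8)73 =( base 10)59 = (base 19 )32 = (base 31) 1S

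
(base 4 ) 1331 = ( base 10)125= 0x7D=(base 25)50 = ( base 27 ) 4h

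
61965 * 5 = 309825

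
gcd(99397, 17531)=1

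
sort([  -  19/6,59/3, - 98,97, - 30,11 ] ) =[ - 98, - 30,  -  19/6,11,  59/3,97]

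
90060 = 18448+71612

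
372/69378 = 2/373 = 0.01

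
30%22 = 8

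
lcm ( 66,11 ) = 66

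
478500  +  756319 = 1234819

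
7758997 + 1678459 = 9437456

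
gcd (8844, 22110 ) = 4422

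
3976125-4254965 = -278840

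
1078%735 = 343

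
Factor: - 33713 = -33713^1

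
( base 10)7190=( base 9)10768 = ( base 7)26651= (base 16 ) 1C16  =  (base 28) 94m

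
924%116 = 112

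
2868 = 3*956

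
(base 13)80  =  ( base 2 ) 1101000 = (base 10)104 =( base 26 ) 40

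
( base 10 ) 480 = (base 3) 122210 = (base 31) ff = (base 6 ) 2120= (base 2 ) 111100000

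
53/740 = 53/740 = 0.07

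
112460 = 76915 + 35545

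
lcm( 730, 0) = 0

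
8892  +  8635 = 17527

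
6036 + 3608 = 9644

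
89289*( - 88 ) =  - 7857432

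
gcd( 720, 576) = 144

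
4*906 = 3624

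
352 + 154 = 506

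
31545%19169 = 12376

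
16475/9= 16475/9 = 1830.56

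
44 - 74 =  - 30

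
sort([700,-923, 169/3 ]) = [ - 923, 169/3, 700]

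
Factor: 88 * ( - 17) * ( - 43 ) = 2^3*11^1*17^1*43^1 =64328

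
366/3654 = 61/609 =0.10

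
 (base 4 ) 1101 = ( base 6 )213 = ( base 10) 81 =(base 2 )1010001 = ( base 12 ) 69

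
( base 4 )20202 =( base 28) JE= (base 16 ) 222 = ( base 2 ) 1000100010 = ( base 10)546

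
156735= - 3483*( - 45)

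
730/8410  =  73/841 = 0.09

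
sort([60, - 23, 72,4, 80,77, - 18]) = [ - 23, - 18,4, 60 , 72,77,80] 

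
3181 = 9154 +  - 5973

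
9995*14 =139930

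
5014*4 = 20056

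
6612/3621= 1 + 997/1207=1.83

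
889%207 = 61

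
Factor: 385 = 5^1*7^1*11^1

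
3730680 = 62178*60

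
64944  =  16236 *4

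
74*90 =6660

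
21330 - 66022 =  - 44692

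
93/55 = 93/55 = 1.69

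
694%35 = 29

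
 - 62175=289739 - 351914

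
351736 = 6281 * 56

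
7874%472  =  322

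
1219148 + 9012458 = 10231606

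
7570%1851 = 166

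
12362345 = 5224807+7137538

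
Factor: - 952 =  - 2^3 * 7^1*17^1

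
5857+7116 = 12973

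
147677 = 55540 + 92137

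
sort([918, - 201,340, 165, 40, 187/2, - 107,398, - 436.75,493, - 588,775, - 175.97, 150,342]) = [ - 588, - 436.75,  -  201,  -  175.97,-107,40,187/2,  150, 165,  340,342, 398, 493, 775 , 918 ] 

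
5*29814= 149070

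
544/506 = 1 + 19/253 = 1.08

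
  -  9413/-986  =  9 + 539/986 = 9.55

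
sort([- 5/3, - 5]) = [ - 5 ,-5/3 ]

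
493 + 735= 1228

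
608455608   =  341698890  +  266756718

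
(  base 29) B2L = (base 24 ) G4I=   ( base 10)9330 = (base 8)22162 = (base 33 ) 8io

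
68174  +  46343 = 114517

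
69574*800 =55659200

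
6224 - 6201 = 23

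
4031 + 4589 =8620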